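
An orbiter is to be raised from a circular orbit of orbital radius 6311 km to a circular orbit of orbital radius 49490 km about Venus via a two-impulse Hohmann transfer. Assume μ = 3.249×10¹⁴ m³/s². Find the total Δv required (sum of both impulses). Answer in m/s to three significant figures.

Δv_total ≈ 3720 m/s

r₁ = 6311 km = 6.311×10⁶ m.
r₂ = 49490 km = 4.949×10⁷ m.
Transfer ellipse a_t = (r₁ + r₂)/2 = 2.790×10⁷ m.
At r₁: circular v_c1 = √(μ/r₁) = 7175 m/s; transfer-periapsis v_p = √[μ(2/r₁ − 1/a_t)] = 9556 m/s.
Δv₁ = v_p − v_c1 = 2381 m/s.
At r₂: circular v_c2 = √(μ/r₂) = 2562 m/s; transfer-apoapsis v_a = √[μ(2/r₂ − 1/a_t)] = 1219 m/s.
Δv₂ = v_c2 − v_a = 1344 m/s.
Total Δv = Δv₁ + Δv₂ = 3725 m/s.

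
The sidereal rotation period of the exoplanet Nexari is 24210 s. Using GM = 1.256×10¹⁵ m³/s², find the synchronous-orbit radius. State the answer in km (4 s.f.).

r_sync ≈ 26520 km

A synchronous orbit has period T, so by Kepler's third law a = (μT²/4π²)^(1/3).
μT²/4π² = 1.256×10¹⁵ × (2.421×10⁴)² / 39.48 = 1.865×10²² m³.
a = 2.652×10⁷ m = 26518 km.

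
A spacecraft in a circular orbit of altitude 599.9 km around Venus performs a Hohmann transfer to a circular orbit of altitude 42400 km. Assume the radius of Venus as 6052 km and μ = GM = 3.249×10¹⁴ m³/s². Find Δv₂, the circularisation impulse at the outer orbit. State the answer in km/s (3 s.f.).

Δv ≈ 1.32 km/s

r₁ = 6052 + 599.9 = 6651.9 km = 6.6519×10⁶ m.
r₂ = 6052 + 42400 = 48452 km = 4.8452×10⁷ m.
Transfer ellipse a_t = (r₁ + r₂)/2 = 2.755×10⁷ m.
At r₁: circular v_c1 = √(μ/r₁) = 6989 m/s; transfer-periapsis v_p = √[μ(2/r₁ − 1/a_t)] = 9268 m/s.
At r₂: circular v_c2 = √(μ/r₂) = 2590 m/s; transfer-apoapsis v_a = √[μ(2/r₂ − 1/a_t)] = 1272 m/s.
Δv₂ = v_c2 − v_a = 1317 m/s.
= 1.317 km/s.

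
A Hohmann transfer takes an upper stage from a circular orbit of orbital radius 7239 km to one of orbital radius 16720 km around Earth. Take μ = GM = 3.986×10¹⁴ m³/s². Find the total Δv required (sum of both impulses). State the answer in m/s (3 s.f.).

r₁ = 7239 km = 7.239×10⁶ m.
r₂ = 16720 km = 1.672×10⁷ m.
Transfer ellipse a_t = (r₁ + r₂)/2 = 1.198×10⁷ m.
At r₁: circular v_c1 = √(μ/r₁) = 7420 m/s; transfer-perigee v_p = √[μ(2/r₁ − 1/a_t)] = 8767 m/s.
Δv₁ = v_p − v_c1 = 1346 m/s.
At r₂: circular v_c2 = √(μ/r₂) = 4883 m/s; transfer-apogee v_a = √[μ(2/r₂ − 1/a_t)] = 3796 m/s.
Δv₂ = v_c2 − v_a = 1087 m/s.
Total Δv = Δv₁ + Δv₂ = 2433 m/s.

Δv_total ≈ 2430 m/s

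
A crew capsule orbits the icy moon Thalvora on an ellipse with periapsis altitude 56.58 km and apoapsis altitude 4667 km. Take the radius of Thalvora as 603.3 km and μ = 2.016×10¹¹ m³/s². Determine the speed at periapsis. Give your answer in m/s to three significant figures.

r_p = 603.3 + 56.58 = 659.88 km = 6.5988×10⁵ m.
r_a = 603.3 + 4667 = 5270.3 km = 5.2703×10⁶ m.
Semi-major axis a = (r_p + r_a)/2 = 2965.1 km = 2.965×10⁶ m.
Vis-viva: v² = μ(2/r − 1/a) = 2.016×10¹¹ × (3.031×10⁻⁶ − 3.373×10⁻⁷) = 5.430×10⁵ m²/s².
v = 736.9 m/s.

v ≈ 737 m/s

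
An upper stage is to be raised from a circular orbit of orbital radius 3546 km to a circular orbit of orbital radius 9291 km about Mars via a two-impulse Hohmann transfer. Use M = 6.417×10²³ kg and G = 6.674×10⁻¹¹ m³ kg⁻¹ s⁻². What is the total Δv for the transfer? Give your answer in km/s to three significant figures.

Δv_total ≈ 1.26 km/s

μ = GM = 6.674×10⁻¹¹ × 6.417×10²³ = 4.283×10¹³ m³/s².
r₁ = 3546 km = 3.546×10⁶ m.
r₂ = 9291 km = 9.291×10⁶ m.
Transfer ellipse a_t = (r₁ + r₂)/2 = 6.418×10⁶ m.
At r₁: circular v_c1 = √(μ/r₁) = 3475 m/s; transfer-periapsis v_p = √[μ(2/r₁ − 1/a_t)] = 4181 m/s.
Δv₁ = v_p − v_c1 = 706.0 m/s.
At r₂: circular v_c2 = √(μ/r₂) = 2147 m/s; transfer-apoapsis v_a = √[μ(2/r₂ − 1/a_t)] = 1596 m/s.
Δv₂ = v_c2 − v_a = 551.2 m/s.
Total Δv = Δv₁ + Δv₂ = 1257 m/s = 1.257 km/s.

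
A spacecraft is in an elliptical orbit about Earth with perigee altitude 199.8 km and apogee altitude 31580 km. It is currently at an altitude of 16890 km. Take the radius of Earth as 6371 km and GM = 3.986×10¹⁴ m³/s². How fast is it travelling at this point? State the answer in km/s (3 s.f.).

v ≈ 4.05 km/s

r_p = 6371 + 199.8 = 6570.8 km = 6.5708×10⁶ m.
r_a = 6371 + 31580 = 37951 km = 3.7951×10⁷ m.
r = 6371 + 16890 = 23261 km = 2.326×10⁷ m.
Semi-major axis a = (r_p + r_a)/2 = 22261 km = 2.226×10⁷ m.
Vis-viva: v² = μ(2/r − 1/a) = 3.986×10¹⁴ × (8.598×10⁻⁸ − 4.492×10⁻⁸) = 1.637×10⁷ m²/s².
v = 4046 m/s = 4.046 km/s.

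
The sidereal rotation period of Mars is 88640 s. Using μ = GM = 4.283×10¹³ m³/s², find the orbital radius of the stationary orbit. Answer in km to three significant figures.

r_sync ≈ 20400 km

A synchronous orbit has period T, so by Kepler's third law a = (μT²/4π²)^(1/3).
μT²/4π² = 4.283×10¹³ × (8.864×10⁴)² / 39.48 = 8.524×10²¹ m³.
a = 2.043×10⁷ m = 20428 km.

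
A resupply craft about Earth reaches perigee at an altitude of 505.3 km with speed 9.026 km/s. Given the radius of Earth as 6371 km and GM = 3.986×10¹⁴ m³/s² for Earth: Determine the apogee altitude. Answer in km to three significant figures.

r_p = 6371 + 505.3 = 6876.3 km = 6.876×10⁶ m.
Specific energy ε = v²/2 − μ/r = -1.723×10⁷ J/kg, so a = −μ/(2ε) = 1.157×10⁷ m.
The apsides satisfy r_p + r_a = 2a, so the apogee radius is 2a − r_p = 1.625×10⁷ m = 16254 km.
Apogee altitude = 16254 − 6371 = 9882.9 km.

apogee altitude ≈ 9880 km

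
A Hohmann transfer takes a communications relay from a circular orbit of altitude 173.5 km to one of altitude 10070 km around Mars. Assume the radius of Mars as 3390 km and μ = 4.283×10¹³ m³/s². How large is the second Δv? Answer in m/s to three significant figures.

r₁ = 3390 + 173.5 = 3563.5 km = 3.5635×10⁶ m.
r₂ = 3390 + 10070 = 13460 km = 1.3460×10⁷ m.
Transfer ellipse a_t = (r₁ + r₂)/2 = 8.512×10⁶ m.
At r₁: circular v_c1 = √(μ/r₁) = 3467 m/s; transfer-periapsis v_p = √[μ(2/r₁ − 1/a_t)] = 4360 m/s.
At r₂: circular v_c2 = √(μ/r₂) = 1784 m/s; transfer-apoapsis v_a = √[μ(2/r₂ − 1/a_t)] = 1154 m/s.
Δv₂ = v_c2 − v_a = 629.6 m/s.

Δv ≈ 630 m/s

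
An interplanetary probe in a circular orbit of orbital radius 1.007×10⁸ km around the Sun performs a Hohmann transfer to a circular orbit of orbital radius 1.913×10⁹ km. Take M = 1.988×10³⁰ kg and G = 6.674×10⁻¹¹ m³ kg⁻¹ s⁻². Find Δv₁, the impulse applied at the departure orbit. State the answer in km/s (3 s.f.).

Δv ≈ 13.7 km/s

μ = GM = 6.674×10⁻¹¹ × 1.988×10³⁰ = 1.327×10²⁰ m³/s².
r₁ = 1.007×10⁸ km = 1.007×10¹¹ m.
r₂ = 1.913×10⁹ km = 1.913×10¹² m.
Transfer ellipse a_t = (r₁ + r₂)/2 = 1.007×10¹² m.
At r₁: circular v_c1 = √(μ/r₁) = 36300 m/s; transfer-perihelion v_p = √[μ(2/r₁ − 1/a_t)] = 50030 m/s.
Δv₁ = v_p − v_c1 = 13740 m/s.
= 13.74 km/s.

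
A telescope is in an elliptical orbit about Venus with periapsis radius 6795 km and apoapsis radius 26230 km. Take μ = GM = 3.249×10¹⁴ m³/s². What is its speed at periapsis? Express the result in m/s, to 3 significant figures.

v ≈ 8720 m/s

Semi-major axis a = (r_p + r_a)/2 = 16512 km = 1.651×10⁷ m.
Vis-viva: v² = μ(2/r − 1/a) = 3.249×10¹⁴ × (2.943×10⁻⁷ − 6.056×10⁻⁸) = 7.595×10⁷ m²/s².
v = 8715 m/s.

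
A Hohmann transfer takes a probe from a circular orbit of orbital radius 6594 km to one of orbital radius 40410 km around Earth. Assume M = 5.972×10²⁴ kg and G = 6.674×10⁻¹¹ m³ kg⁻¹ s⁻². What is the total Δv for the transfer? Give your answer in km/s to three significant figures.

μ = GM = 6.674×10⁻¹¹ × 5.972×10²⁴ = 3.986×10¹⁴ m³/s².
r₁ = 6594 km = 6.594×10⁶ m.
r₂ = 40410 km = 4.041×10⁷ m.
Transfer ellipse a_t = (r₁ + r₂)/2 = 2.350×10⁷ m.
At r₁: circular v_c1 = √(μ/r₁) = 7775 m/s; transfer-perigee v_p = √[μ(2/r₁ − 1/a_t)] = 10190 m/s.
Δv₁ = v_p − v_c1 = 2420 m/s.
At r₂: circular v_c2 = √(μ/r₂) = 3141 m/s; transfer-apogee v_a = √[μ(2/r₂ − 1/a_t)] = 1664 m/s.
Δv₂ = v_c2 − v_a = 1477 m/s.
Total Δv = Δv₁ + Δv₂ = 3897 m/s = 3.897 km/s.

Δv_total ≈ 3.90 km/s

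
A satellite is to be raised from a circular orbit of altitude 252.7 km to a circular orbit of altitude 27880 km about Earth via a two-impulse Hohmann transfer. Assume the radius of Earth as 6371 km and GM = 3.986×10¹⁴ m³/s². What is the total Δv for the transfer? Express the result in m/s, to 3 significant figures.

r₁ = 6371 + 252.7 = 6623.7 km = 6.6237×10⁶ m.
r₂ = 6371 + 27880 = 34251 km = 3.4251×10⁷ m.
Transfer ellipse a_t = (r₁ + r₂)/2 = 2.044×10⁷ m.
At r₁: circular v_c1 = √(μ/r₁) = 7757 m/s; transfer-perigee v_p = √[μ(2/r₁ − 1/a_t)] = 10040 m/s.
Δv₁ = v_p − v_c1 = 2285 m/s.
At r₂: circular v_c2 = √(μ/r₂) = 3411 m/s; transfer-apogee v_a = √[μ(2/r₂ − 1/a_t)] = 1942 m/s.
Δv₂ = v_c2 − v_a = 1469 m/s.
Total Δv = Δv₁ + Δv₂ = 3754 m/s.

Δv_total ≈ 3750 m/s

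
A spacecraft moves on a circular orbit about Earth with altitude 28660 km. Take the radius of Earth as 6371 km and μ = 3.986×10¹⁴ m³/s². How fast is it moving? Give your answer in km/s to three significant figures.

v ≈ 3.37 km/s

r = 6371 + 28660 = 35031 km = 3.5031×10⁷ m.
For a circular orbit v = √(μ/r) = √(3.986×10¹⁴ / 3.503×10⁷) = √(1.138×10⁷) = 3373 m/s.
That is 3.373 km/s.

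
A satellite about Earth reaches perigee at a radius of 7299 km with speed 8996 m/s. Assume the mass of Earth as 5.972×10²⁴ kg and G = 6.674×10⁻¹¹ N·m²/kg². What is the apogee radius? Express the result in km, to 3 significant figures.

apogee radius ≈ 20900 km

μ = GM = 6.674×10⁻¹¹ × 5.972×10²⁴ = 3.986×10¹⁴ m³/s².
r_p = 7.299×10⁶ m.
Specific energy ε = v²/2 − μ/r = -1.414×10⁷ J/kg, so a = −μ/(2ε) = 1.409×10⁷ m.
The apsides satisfy r_p + r_a = 2a, so the apogee radius is 2a − r_p = 2.088×10⁷ m = 20884 km.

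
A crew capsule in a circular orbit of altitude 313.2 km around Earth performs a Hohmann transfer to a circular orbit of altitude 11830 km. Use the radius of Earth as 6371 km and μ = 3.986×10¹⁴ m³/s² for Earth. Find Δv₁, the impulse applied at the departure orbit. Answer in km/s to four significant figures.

Δv ≈ 1.618 km/s

r₁ = 6371 + 313.2 = 6684.2 km = 6.6842×10⁶ m.
r₂ = 6371 + 11830 = 18201 km = 1.8201×10⁷ m.
Transfer ellipse a_t = (r₁ + r₂)/2 = 1.244×10⁷ m.
At r₁: circular v_c1 = √(μ/r₁) = 7722 m/s; transfer-perigee v_p = √[μ(2/r₁ − 1/a_t)] = 9340 m/s.
Δv₁ = v_p − v_c1 = 1618 m/s.
= 1.618 km/s.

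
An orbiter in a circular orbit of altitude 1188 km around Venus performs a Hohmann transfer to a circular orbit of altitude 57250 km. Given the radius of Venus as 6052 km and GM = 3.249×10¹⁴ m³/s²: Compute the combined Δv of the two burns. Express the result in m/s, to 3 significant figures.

Δv_total ≈ 3510 m/s

r₁ = 6052 + 1188 = 7240.0 km = 7.2400×10⁶ m.
r₂ = 6052 + 57250 = 63302 km = 6.3302×10⁷ m.
Transfer ellipse a_t = (r₁ + r₂)/2 = 3.527×10⁷ m.
At r₁: circular v_c1 = √(μ/r₁) = 6699 m/s; transfer-periapsis v_p = √[μ(2/r₁ − 1/a_t)] = 8974 m/s.
Δv₁ = v_p − v_c1 = 2275 m/s.
At r₂: circular v_c2 = √(μ/r₂) = 2266 m/s; transfer-apoapsis v_a = √[μ(2/r₂ − 1/a_t)] = 1026 m/s.
Δv₂ = v_c2 − v_a = 1239 m/s.
Total Δv = Δv₁ + Δv₂ = 3515 m/s.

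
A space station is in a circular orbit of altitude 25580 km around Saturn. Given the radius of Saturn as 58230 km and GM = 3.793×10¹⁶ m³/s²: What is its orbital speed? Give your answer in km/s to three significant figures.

v ≈ 21.3 km/s

r = 58230 + 25580 = 83810 km = 8.3810×10⁷ m.
For a circular orbit v = √(μ/r) = √(3.793×10¹⁶ / 8.381×10⁷) = √(4.526×10⁸) = 21270 m/s.
That is 21.27 km/s.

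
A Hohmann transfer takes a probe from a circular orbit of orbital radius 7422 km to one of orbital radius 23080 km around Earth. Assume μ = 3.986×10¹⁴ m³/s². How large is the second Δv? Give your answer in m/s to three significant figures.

r₁ = 7422 km = 7.422×10⁶ m.
r₂ = 23080 km = 2.308×10⁷ m.
Transfer ellipse a_t = (r₁ + r₂)/2 = 1.525×10⁷ m.
At r₁: circular v_c1 = √(μ/r₁) = 7328 m/s; transfer-perigee v_p = √[μ(2/r₁ − 1/a_t)] = 9015 m/s.
At r₂: circular v_c2 = √(μ/r₂) = 4156 m/s; transfer-apogee v_a = √[μ(2/r₂ − 1/a_t)] = 2899 m/s.
Δv₂ = v_c2 − v_a = 1257 m/s.

Δv ≈ 1260 m/s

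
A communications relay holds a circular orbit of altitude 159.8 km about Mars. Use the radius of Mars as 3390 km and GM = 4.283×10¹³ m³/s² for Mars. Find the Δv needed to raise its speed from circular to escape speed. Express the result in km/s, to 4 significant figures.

Δv ≈ 1.439 km/s

r = 3390 + 159.8 = 3549.8 km = 3.5498×10⁶ m.
Circular speed v_c = √(μ/r) = 3474 m/s.
Escape speed v_esc = √(2μ/r) = √2 × v_c = 4912 m/s.
Δv = v_esc − v_c = 1439 m/s = 1.439 km/s.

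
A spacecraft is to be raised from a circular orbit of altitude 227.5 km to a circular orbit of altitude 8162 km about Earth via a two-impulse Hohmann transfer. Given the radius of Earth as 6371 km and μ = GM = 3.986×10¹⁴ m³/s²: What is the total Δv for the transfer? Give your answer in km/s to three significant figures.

Δv_total ≈ 2.44 km/s

r₁ = 6371 + 227.5 = 6598.5 km = 6.5985×10⁶ m.
r₂ = 6371 + 8162 = 14533 km = 1.4533×10⁷ m.
Transfer ellipse a_t = (r₁ + r₂)/2 = 1.057×10⁷ m.
At r₁: circular v_c1 = √(μ/r₁) = 7772 m/s; transfer-perigee v_p = √[μ(2/r₁ − 1/a_t)] = 9115 m/s.
Δv₁ = v_p − v_c1 = 1343 m/s.
At r₂: circular v_c2 = √(μ/r₂) = 5237 m/s; transfer-apogee v_a = √[μ(2/r₂ − 1/a_t)] = 4139 m/s.
Δv₂ = v_c2 − v_a = 1098 m/s.
Total Δv = Δv₁ + Δv₂ = 2442 m/s = 2.442 km/s.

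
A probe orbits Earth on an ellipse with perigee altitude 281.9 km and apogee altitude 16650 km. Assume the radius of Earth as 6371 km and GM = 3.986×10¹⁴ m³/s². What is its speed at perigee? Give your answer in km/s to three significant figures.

v ≈ 9.64 km/s

r_p = 6371 + 281.9 = 6652.9 km = 6.6529×10⁶ m.
r_a = 6371 + 16650 = 23021 km = 2.3021×10⁷ m.
Semi-major axis a = (r_p + r_a)/2 = 14837 km = 1.484×10⁷ m.
Vis-viva: v² = μ(2/r − 1/a) = 3.986×10¹⁴ × (3.006×10⁻⁷ − 6.740×10⁻⁸) = 9.296×10⁷ m²/s².
v = 9642 m/s = 9.642 km/s.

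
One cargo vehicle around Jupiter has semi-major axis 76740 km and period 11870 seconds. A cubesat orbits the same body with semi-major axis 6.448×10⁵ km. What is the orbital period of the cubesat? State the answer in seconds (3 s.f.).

T₂ ≈ 2.89×10⁵ seconds

Kepler's third law: T² ∝ a³, so T₂ = T₁ (a₂/a₁)^(3/2).
a₂/a₁ = 8.402, (a₂/a₁)^(3/2) = 24.36.
T₂ = 11870 × 24.36 = 2.891×10⁵ seconds.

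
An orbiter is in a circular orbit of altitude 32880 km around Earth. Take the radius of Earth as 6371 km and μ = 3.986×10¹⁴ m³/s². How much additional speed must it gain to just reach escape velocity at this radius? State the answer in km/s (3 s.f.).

Δv ≈ 1.32 km/s

r = 6371 + 32880 = 39251 km = 3.9251×10⁷ m.
Circular speed v_c = √(μ/r) = 3187 m/s.
Escape speed v_esc = √(2μ/r) = √2 × v_c = 4507 m/s.
Δv = v_esc − v_c = 1320 m/s = 1.320 km/s.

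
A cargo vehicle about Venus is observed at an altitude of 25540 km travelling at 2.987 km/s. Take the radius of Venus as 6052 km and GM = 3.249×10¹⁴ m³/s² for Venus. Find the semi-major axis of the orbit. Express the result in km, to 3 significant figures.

r = 6052 + 25540 = 31592 km = 3.159×10⁷ m.
Vis-viva rearranged: 1/a = 2/r − v²/μ = 6.331×10⁻⁸ − 2.746×10⁻⁸ = 3.585×10⁻⁸ m⁻¹.
a = 2.790×10⁷ m = 27897 km.

a ≈ 27900 km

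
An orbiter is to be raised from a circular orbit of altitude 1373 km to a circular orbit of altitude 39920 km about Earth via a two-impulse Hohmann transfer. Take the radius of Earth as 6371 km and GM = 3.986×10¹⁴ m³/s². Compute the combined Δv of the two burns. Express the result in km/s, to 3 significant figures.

Δv_total ≈ 3.58 km/s

r₁ = 6371 + 1373 = 7744.0 km = 7.7440×10⁶ m.
r₂ = 6371 + 39920 = 46291 km = 4.6291×10⁷ m.
Transfer ellipse a_t = (r₁ + r₂)/2 = 2.702×10⁷ m.
At r₁: circular v_c1 = √(μ/r₁) = 7174 m/s; transfer-perigee v_p = √[μ(2/r₁ − 1/a_t)] = 9391 m/s.
Δv₁ = v_p − v_c1 = 2217 m/s.
At r₂: circular v_c2 = √(μ/r₂) = 2934 m/s; transfer-apogee v_a = √[μ(2/r₂ − 1/a_t)] = 1571 m/s.
Δv₂ = v_c2 − v_a = 1363 m/s.
Total Δv = Δv₁ + Δv₂ = 3580 m/s = 3.580 km/s.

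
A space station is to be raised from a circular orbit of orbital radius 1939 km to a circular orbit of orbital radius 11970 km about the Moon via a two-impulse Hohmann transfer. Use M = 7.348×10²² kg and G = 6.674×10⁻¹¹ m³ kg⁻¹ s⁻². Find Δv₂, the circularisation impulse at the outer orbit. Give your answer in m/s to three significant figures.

μ = GM = 6.674×10⁻¹¹ × 7.348×10²² = 4.904×10¹² m³/s².
r₁ = 1939 km = 1.939×10⁶ m.
r₂ = 11970 km = 1.197×10⁷ m.
Transfer ellipse a_t = (r₁ + r₂)/2 = 6.954×10⁶ m.
At r₁: circular v_c1 = √(μ/r₁) = 1590 m/s; transfer-perilune v_p = √[μ(2/r₁ − 1/a_t)] = 2086 m/s.
At r₂: circular v_c2 = √(μ/r₂) = 640.1 m/s; transfer-apolune v_a = √[μ(2/r₂ − 1/a_t)] = 338.0 m/s.
Δv₂ = v_c2 − v_a = 302.1 m/s.

Δv ≈ 302 m/s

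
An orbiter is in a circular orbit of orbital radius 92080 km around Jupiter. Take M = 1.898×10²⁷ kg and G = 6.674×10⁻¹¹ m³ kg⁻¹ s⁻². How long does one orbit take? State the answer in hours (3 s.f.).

T ≈ 4.33 hours

μ = GM = 6.674×10⁻¹¹ × 1.898×10²⁷ = 1.267×10¹⁷ m³/s².
r = 92080 km = 9.208×10⁷ m.
Kepler's third law: T = 2π√(r³/μ) = 2π√((9.208×10⁷)³ / 1.267×10¹⁷).
r³/μ = 6.163×10⁶ s², so T = 2π × 2.483×10³ = 1.560×10⁴ s.
Converting: 1.560×10⁴ s ÷ 3600 = 4.333 hours.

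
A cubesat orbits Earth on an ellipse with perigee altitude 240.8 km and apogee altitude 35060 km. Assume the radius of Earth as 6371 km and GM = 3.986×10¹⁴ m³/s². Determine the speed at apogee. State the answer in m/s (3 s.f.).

v ≈ 1630 m/s

r_p = 6371 + 240.8 = 6611.8 km = 6.6118×10⁶ m.
r_a = 6371 + 35060 = 41431 km = 4.1431×10⁷ m.
Semi-major axis a = (r_p + r_a)/2 = 24021 km = 2.402×10⁷ m.
Vis-viva: v² = μ(2/r − 1/a) = 3.986×10¹⁴ × (4.827×10⁻⁸ − 4.163×10⁻⁸) = 2.648×10⁶ m²/s².
v = 1627 m/s.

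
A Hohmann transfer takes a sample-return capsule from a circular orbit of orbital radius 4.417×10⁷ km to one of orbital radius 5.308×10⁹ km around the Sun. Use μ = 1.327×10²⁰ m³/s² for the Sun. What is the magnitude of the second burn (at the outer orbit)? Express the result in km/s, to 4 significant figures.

Δv ≈ 4.358 km/s

r₁ = 4.417×10⁷ km = 4.417×10¹⁰ m.
r₂ = 5.308×10⁹ km = 5.308×10¹² m.
Transfer ellipse a_t = (r₁ + r₂)/2 = 2.676×10¹² m.
At r₁: circular v_c1 = √(μ/r₁) = 54810 m/s; transfer-perihelion v_p = √[μ(2/r₁ − 1/a_t)] = 77190 m/s.
At r₂: circular v_c2 = √(μ/r₂) = 5000 m/s; transfer-aphelion v_a = √[μ(2/r₂ − 1/a_t)] = 642.4 m/s.
Δv₂ = v_c2 − v_a = 4358 m/s.
= 4.358 km/s.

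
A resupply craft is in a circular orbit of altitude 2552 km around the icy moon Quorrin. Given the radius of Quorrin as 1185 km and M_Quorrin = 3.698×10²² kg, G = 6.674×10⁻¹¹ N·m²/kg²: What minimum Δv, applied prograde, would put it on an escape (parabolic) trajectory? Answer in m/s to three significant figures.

Δv ≈ 337 m/s

μ = GM = 6.674×10⁻¹¹ × 3.698×10²² = 2.468×10¹² m³/s².
r = 1185 + 2552 = 3737.0 km = 3.7370×10⁶ m.
Circular speed v_c = √(μ/r) = 812.7 m/s.
Escape speed v_esc = √(2μ/r) = √2 × v_c = 1149 m/s.
Δv = v_esc − v_c = 336.6 m/s.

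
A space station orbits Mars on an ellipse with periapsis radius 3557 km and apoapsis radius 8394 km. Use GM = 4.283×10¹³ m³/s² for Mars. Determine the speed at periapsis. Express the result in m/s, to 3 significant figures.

v ≈ 4110 m/s

Semi-major axis a = (r_p + r_a)/2 = 5975.5 km = 5.976×10⁶ m.
Vis-viva: v² = μ(2/r − 1/a) = 4.283×10¹³ × (5.623×10⁻⁷ − 1.674×10⁻⁷) = 1.691×10⁷ m²/s².
v = 4113 m/s.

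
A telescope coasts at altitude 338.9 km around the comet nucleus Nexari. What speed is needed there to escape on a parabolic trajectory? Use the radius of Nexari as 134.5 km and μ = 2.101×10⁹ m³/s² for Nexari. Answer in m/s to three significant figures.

v_esc ≈ 94.2 m/s

r = 134.5 + 338.9 = 473.40 km = 4.7340×10⁵ m.
Escape speed v_esc = √(2μ/r) = √(2 × 2.101×10⁹ / 4.734×10⁵) = √(8.876×10³) = 94.21 m/s.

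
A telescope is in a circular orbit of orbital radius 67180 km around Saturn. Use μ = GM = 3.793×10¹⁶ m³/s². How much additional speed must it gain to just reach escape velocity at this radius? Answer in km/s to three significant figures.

r = 67180 km = 6.718×10⁷ m.
Circular speed v_c = √(μ/r) = 23760 m/s.
Escape speed v_esc = √(2μ/r) = √2 × v_c = 33600 m/s.
Δv = v_esc − v_c = 9842 m/s = 9.842 km/s.

Δv ≈ 9.84 km/s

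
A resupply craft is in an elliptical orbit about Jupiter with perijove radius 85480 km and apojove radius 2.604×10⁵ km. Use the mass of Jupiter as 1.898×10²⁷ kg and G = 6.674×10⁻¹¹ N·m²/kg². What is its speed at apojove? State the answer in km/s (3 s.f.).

μ = GM = 6.674×10⁻¹¹ × 1.898×10²⁷ = 1.267×10¹⁷ m³/s².
Semi-major axis a = (r_p + r_a)/2 = 1.7294×10⁵ km = 1.729×10⁸ m.
Vis-viva: v² = μ(2/r − 1/a) = 1.267×10¹⁷ × (7.680×10⁻⁹ − 5.782×10⁻⁹) = 2.404×10⁸ m²/s².
v = 15510 m/s = 15.51 km/s.

v ≈ 15.5 km/s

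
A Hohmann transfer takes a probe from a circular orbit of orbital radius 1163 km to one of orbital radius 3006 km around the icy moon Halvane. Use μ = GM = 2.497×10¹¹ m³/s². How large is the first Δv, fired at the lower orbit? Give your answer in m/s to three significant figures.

Δv ≈ 93.1 m/s

r₁ = 1163 km = 1.163×10⁶ m.
r₂ = 3006 km = 3.006×10⁶ m.
Transfer ellipse a_t = (r₁ + r₂)/2 = 2.084×10⁶ m.
At r₁: circular v_c1 = √(μ/r₁) = 463.4 m/s; transfer-periapsis v_p = √[μ(2/r₁ − 1/a_t)] = 556.4 m/s.
Δv₁ = v_p − v_c1 = 93.07 m/s.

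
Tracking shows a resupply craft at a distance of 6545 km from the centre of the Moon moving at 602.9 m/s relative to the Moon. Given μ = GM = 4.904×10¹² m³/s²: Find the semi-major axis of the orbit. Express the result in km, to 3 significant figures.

a ≈ 4320 km

r = 6.545×10⁶ m.
Vis-viva rearranged: 1/a = 2/r − v²/μ = 3.056×10⁻⁷ − 7.412×10⁻⁸ = 2.315×10⁻⁷ m⁻¹.
a = 4.320×10⁶ m = 4320.5 km.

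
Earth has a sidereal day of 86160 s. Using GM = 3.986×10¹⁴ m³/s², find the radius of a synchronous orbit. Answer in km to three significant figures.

A synchronous orbit has period T, so by Kepler's third law a = (μT²/4π²)^(1/3).
μT²/4π² = 3.986×10¹⁴ × (8.616×10⁴)² / 39.48 = 7.495×10²² m³.
a = 4.216×10⁷ m = 42163 km.

r_sync ≈ 42200 km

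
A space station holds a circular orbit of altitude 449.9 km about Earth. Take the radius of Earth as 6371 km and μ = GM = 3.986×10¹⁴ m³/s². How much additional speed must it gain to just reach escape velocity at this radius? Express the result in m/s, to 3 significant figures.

Δv ≈ 3170 m/s

r = 6371 + 449.9 = 6820.9 km = 6.8209×10⁶ m.
Circular speed v_c = √(μ/r) = 7644 m/s.
Escape speed v_esc = √(2μ/r) = √2 × v_c = 10810 m/s.
Δv = v_esc − v_c = 3166 m/s.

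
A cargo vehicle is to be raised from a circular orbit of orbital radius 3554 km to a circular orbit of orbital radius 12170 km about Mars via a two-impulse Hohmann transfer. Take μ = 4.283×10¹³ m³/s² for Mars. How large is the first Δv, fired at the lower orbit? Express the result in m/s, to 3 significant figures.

r₁ = 3554 km = 3.554×10⁶ m.
r₂ = 12170 km = 1.217×10⁷ m.
Transfer ellipse a_t = (r₁ + r₂)/2 = 7.862×10⁶ m.
At r₁: circular v_c1 = √(μ/r₁) = 3471 m/s; transfer-periapsis v_p = √[μ(2/r₁ − 1/a_t)] = 4319 m/s.
Δv₁ = v_p − v_c1 = 847.6 m/s.

Δv ≈ 848 m/s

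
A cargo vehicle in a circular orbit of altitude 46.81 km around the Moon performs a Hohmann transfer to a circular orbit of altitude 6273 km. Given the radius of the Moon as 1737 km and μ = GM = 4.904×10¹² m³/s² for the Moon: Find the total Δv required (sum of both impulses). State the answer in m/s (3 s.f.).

Δv_total ≈ 773 m/s

r₁ = 1737 + 46.81 = 1783.8 km = 1.7838×10⁶ m.
r₂ = 1737 + 6273 = 8010.0 km = 8.0100×10⁶ m.
Transfer ellipse a_t = (r₁ + r₂)/2 = 4.897×10⁶ m.
At r₁: circular v_c1 = √(μ/r₁) = 1658 m/s; transfer-perilune v_p = √[μ(2/r₁ − 1/a_t)] = 2121 m/s.
Δv₁ = v_p − v_c1 = 462.5 m/s.
At r₂: circular v_c2 = √(μ/r₂) = 782.5 m/s; transfer-apolune v_a = √[μ(2/r₂ − 1/a_t)] = 472.3 m/s.
Δv₂ = v_c2 − v_a = 310.2 m/s.
Total Δv = Δv₁ + Δv₂ = 772.7 m/s.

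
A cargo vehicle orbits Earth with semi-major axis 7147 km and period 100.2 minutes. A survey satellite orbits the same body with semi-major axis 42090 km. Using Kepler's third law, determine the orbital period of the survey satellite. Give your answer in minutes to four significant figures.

Kepler's third law: T² ∝ a³, so T₂ = T₁ (a₂/a₁)^(3/2).
a₂/a₁ = 5.889, (a₂/a₁)^(3/2) = 14.29.
T₂ = 100.2 × 14.29 = 1432 minutes.

T₂ ≈ 1432 minutes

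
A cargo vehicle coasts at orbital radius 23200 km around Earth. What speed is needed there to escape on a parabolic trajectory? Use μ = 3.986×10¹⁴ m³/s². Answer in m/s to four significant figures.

r = 23200 km = 2.320×10⁷ m.
Escape speed v_esc = √(2μ/r) = √(2 × 3.986×10¹⁴ / 2.320×10⁷) = √(3.436×10⁷) = 5862 m/s.

v_esc ≈ 5862 m/s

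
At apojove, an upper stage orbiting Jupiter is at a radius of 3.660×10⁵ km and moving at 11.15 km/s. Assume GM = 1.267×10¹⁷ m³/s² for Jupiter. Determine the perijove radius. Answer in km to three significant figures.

r_a = 3.660×10⁸ m.
Specific energy ε = v²/2 − μ/r = -2.840×10⁸ J/kg, so a = −μ/(2ε) = 2.231×10⁸ m.
The apsides satisfy r_p + r_a = 2a, so the perijove radius is 2a − r_a = 8.011×10⁷ m = 80105 km.

perijove radius ≈ 80100 km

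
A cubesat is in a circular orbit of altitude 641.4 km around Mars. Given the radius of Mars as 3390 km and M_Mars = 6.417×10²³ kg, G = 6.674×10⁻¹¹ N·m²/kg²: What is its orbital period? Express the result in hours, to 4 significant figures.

T ≈ 2.159 hours

μ = GM = 6.674×10⁻¹¹ × 6.417×10²³ = 4.283×10¹³ m³/s².
r = 3390 + 641.4 = 4031.4 km = 4.0314×10⁶ m.
Kepler's third law: T = 2π√(r³/μ) = 2π√((4.031×10⁶)³ / 4.283×10¹³).
r³/μ = 1.530×10⁶ s², so T = 2π × 1.237×10³ = 7.771×10³ s.
Converting: 7.771×10³ s ÷ 3600 = 2.159 hours.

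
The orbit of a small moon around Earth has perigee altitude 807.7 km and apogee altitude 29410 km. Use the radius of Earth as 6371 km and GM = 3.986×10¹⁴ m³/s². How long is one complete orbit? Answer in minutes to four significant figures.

r_p = 6371 + 807.7 = 7178.7 km = 7.1787×10⁶ m.
r_a = 6371 + 29410 = 35781 km = 3.5781×10⁷ m.
Semi-major axis a = (r_p + r_a)/2 = (7178.7 + 35781)/2 = 21480 km = 2.148×10⁷ m.
By Kepler's third law T = 2π√(a³/μ) = 2π × 4.986×10³ = 3.133×10⁴ s.
= 522.2 minutes.

T ≈ 522.2 minutes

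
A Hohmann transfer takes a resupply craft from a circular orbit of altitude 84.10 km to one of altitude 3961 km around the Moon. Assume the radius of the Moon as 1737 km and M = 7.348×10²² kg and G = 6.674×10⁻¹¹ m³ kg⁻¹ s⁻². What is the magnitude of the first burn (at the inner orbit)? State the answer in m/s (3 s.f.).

Δv ≈ 379 m/s

μ = GM = 6.674×10⁻¹¹ × 7.348×10²² = 4.904×10¹² m³/s².
r₁ = 1737 + 84.10 = 1821.1 km = 1.8211×10⁶ m.
r₂ = 1737 + 3961 = 5698.0 km = 5.6980×10⁶ m.
Transfer ellipse a_t = (r₁ + r₂)/2 = 3.760×10⁶ m.
At r₁: circular v_c1 = √(μ/r₁) = 1641 m/s; transfer-perilune v_p = √[μ(2/r₁ − 1/a_t)] = 2020 m/s.
Δv₁ = v_p − v_c1 = 379.2 m/s.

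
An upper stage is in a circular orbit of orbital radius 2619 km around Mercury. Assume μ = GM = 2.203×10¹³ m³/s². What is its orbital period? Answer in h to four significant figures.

r = 2619 km = 2.619×10⁶ m.
Kepler's third law: T = 2π√(r³/μ) = 2π√((2.619×10⁶)³ / 2.203×10¹³).
r³/μ = 8.154×10⁵ s², so T = 2π × 9.030×10² = 5.674×10³ s.
Converting: 5.674×10³ s ÷ 3600 = 1.576 h.

T ≈ 1.576 h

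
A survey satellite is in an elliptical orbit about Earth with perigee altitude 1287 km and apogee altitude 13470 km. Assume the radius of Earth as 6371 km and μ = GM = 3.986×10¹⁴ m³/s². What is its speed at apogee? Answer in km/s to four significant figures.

r_p = 6371 + 1287 = 7658.0 km = 7.6580×10⁶ m.
r_a = 6371 + 13470 = 19841 km = 1.9841×10⁷ m.
Semi-major axis a = (r_p + r_a)/2 = 13750 km = 1.375×10⁷ m.
Vis-viva: v² = μ(2/r − 1/a) = 3.986×10¹⁴ × (1.008×10⁻⁷ − 7.273×10⁻⁸) = 1.119×10⁷ m²/s².
v = 3345 m/s = 3.345 km/s.

v ≈ 3.345 km/s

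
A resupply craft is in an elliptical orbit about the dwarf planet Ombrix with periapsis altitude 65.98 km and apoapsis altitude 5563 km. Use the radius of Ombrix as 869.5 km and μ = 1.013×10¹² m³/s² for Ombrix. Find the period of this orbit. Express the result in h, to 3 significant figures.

r_p = 869.5 + 65.98 = 935.48 km = 9.3548×10⁵ m.
r_a = 869.5 + 5563 = 6432.5 km = 6.4325×10⁶ m.
Semi-major axis a = (r_p + r_a)/2 = (935.48 + 6432.5)/2 = 3684.0 km = 3.684×10⁶ m.
By Kepler's third law T = 2π√(a³/μ) = 2π × 7.025×10³ = 4.414×10⁴ s.
= 12.26 h.

T ≈ 12.3 h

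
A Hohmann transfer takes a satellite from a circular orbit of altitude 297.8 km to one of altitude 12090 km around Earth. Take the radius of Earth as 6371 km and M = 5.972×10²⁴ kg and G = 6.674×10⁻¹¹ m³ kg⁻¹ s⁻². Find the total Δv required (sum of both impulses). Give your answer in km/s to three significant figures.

Δv_total ≈ 2.90 km/s

μ = GM = 6.674×10⁻¹¹ × 5.972×10²⁴ = 3.986×10¹⁴ m³/s².
r₁ = 6371 + 297.8 = 6668.8 km = 6.6688×10⁶ m.
r₂ = 6371 + 12090 = 18461 km = 1.8461×10⁷ m.
Transfer ellipse a_t = (r₁ + r₂)/2 = 1.256×10⁷ m.
At r₁: circular v_c1 = √(μ/r₁) = 7731 m/s; transfer-perigee v_p = √[μ(2/r₁ − 1/a_t)] = 9371 m/s.
Δv₁ = v_p − v_c1 = 1640 m/s.
At r₂: circular v_c2 = √(μ/r₂) = 4646 m/s; transfer-apogee v_a = √[μ(2/r₂ − 1/a_t)] = 3385 m/s.
Δv₂ = v_c2 − v_a = 1261 m/s.
Total Δv = Δv₁ + Δv₂ = 2901 m/s = 2.901 km/s.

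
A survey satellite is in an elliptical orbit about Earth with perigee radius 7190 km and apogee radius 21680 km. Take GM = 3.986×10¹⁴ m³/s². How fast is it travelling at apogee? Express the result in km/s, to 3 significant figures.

v ≈ 3.03 km/s

Semi-major axis a = (r_p + r_a)/2 = 14435 km = 1.444×10⁷ m.
Vis-viva: v² = μ(2/r − 1/a) = 3.986×10¹⁴ × (9.225×10⁻⁸ − 6.928×10⁻⁸) = 9.158×10⁶ m²/s².
v = 3026 m/s = 3.026 km/s.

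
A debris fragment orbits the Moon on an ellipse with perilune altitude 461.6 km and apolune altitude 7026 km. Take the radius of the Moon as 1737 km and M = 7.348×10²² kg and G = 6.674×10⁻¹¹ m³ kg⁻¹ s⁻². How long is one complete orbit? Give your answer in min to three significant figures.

μ = GM = 6.674×10⁻¹¹ × 7.348×10²² = 4.904×10¹² m³/s².
r_p = 1737 + 461.6 = 2198.6 km = 2.1986×10⁶ m.
r_a = 1737 + 7026 = 8763.0 km = 8.7630×10⁶ m.
Semi-major axis a = (r_p + r_a)/2 = (2198.6 + 8763.0)/2 = 5480.8 km = 5.481×10⁶ m.
By Kepler's third law T = 2π√(a³/μ) = 2π × 5.794×10³ = 3.641×10⁴ s.
= 606.8 min.

T ≈ 607 min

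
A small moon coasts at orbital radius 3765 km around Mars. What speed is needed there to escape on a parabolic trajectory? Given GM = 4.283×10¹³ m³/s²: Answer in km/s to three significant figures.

r = 3765 km = 3.765×10⁶ m.
Escape speed v_esc = √(2μ/r) = √(2 × 4.283×10¹³ / 3.765×10⁶) = √(2.275×10⁷) = 4770 m/s.
= 4.770 km/s.

v_esc ≈ 4.77 km/s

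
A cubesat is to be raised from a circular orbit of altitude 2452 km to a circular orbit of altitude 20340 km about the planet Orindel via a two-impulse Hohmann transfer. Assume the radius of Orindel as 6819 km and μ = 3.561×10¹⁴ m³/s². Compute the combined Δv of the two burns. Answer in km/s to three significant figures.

r₁ = 6819 + 2452 = 9271.0 km = 9.2710×10⁶ m.
r₂ = 6819 + 20340 = 27159 km = 2.7159×10⁷ m.
Transfer ellipse a_t = (r₁ + r₂)/2 = 1.822×10⁷ m.
At r₁: circular v_c1 = √(μ/r₁) = 6198 m/s; transfer-periapsis v_p = √[μ(2/r₁ − 1/a_t)] = 7568 m/s.
Δv₁ = v_p − v_c1 = 1370 m/s.
At r₂: circular v_c2 = √(μ/r₂) = 3621 m/s; transfer-apoapsis v_a = √[μ(2/r₂ − 1/a_t)] = 2583 m/s.
Δv₂ = v_c2 − v_a = 1038 m/s.
Total Δv = Δv₁ + Δv₂ = 2408 m/s = 2.408 km/s.

Δv_total ≈ 2.41 km/s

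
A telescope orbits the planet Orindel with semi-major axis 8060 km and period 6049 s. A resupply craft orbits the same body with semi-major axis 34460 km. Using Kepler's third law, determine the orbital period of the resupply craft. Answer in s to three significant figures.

Kepler's third law: T² ∝ a³, so T₂ = T₁ (a₂/a₁)^(3/2).
a₂/a₁ = 4.275, (a₂/a₁)^(3/2) = 8.840.
T₂ = 6049 × 8.840 = 53480 s.

T₂ ≈ 53500 s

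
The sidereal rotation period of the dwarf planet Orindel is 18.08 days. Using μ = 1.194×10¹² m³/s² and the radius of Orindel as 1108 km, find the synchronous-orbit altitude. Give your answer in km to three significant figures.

h_sync ≈ 40800 km

T = 18.08 days = 1.562×10⁶ s.
A synchronous orbit has period T, so by Kepler's third law a = (μT²/4π²)^(1/3).
μT²/4π² = 1.194×10¹² × (1.562×10⁶)² / 39.48 = 7.380×10²² m³.
a = 4.195×10⁷ m = 41946 km.
Altitude h = a − R = 41946 − 1108 = 40838 km.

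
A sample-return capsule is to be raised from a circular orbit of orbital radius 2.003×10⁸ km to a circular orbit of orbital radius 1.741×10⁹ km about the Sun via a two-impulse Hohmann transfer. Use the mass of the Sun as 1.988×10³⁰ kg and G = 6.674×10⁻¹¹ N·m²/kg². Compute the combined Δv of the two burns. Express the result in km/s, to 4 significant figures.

μ = GM = 6.674×10⁻¹¹ × 1.988×10³⁰ = 1.327×10²⁰ m³/s².
r₁ = 2.003×10⁸ km = 2.003×10¹¹ m.
r₂ = 1.741×10⁹ km = 1.741×10¹² m.
Transfer ellipse a_t = (r₁ + r₂)/2 = 9.706×10¹¹ m.
At r₁: circular v_c1 = √(μ/r₁) = 25740 m/s; transfer-perihelion v_p = √[μ(2/r₁ − 1/a_t)] = 34470 m/s.
Δv₁ = v_p − v_c1 = 8732 m/s.
At r₂: circular v_c2 = √(μ/r₂) = 8730 m/s; transfer-aphelion v_a = √[μ(2/r₂ − 1/a_t)] = 3966 m/s.
Δv₂ = v_c2 − v_a = 4764 m/s.
Total Δv = Δv₁ + Δv₂ = 13500 m/s = 13.50 km/s.

Δv_total ≈ 13.50 km/s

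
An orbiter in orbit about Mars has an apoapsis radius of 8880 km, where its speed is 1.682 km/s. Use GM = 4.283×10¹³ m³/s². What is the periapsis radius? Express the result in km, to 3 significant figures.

periapsis radius ≈ 3690 km

r_a = 8.880×10⁶ m.
Specific energy ε = v²/2 − μ/r = -3.409×10⁶ J/kg, so a = −μ/(2ε) = 6.283×10⁶ m.
The apsides satisfy r_p + r_a = 2a, so the periapsis radius is 2a − r_a = 3.685×10⁶ m = 3685.1 km.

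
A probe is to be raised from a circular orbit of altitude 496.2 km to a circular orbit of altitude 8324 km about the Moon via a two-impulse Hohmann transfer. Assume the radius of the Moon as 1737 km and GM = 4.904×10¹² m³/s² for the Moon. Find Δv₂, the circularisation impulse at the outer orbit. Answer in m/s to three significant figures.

r₁ = 1737 + 496.2 = 2233.2 km = 2.2332×10⁶ m.
r₂ = 1737 + 8324 = 10061 km = 1.0061×10⁷ m.
Transfer ellipse a_t = (r₁ + r₂)/2 = 6.147×10⁶ m.
At r₁: circular v_c1 = √(μ/r₁) = 1482 m/s; transfer-perilune v_p = √[μ(2/r₁ − 1/a_t)] = 1896 m/s.
At r₂: circular v_c2 = √(μ/r₂) = 698.2 m/s; transfer-apolune v_a = √[μ(2/r₂ − 1/a_t)] = 420.8 m/s.
Δv₂ = v_c2 − v_a = 277.4 m/s.

Δv ≈ 277 m/s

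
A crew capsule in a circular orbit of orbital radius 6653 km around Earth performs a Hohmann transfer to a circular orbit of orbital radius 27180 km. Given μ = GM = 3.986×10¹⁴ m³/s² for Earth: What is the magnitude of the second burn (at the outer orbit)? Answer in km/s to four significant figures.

Δv ≈ 1.428 km/s

r₁ = 6653 km = 6.653×10⁶ m.
r₂ = 27180 km = 2.718×10⁷ m.
Transfer ellipse a_t = (r₁ + r₂)/2 = 1.692×10⁷ m.
At r₁: circular v_c1 = √(μ/r₁) = 7740 m/s; transfer-perigee v_p = √[μ(2/r₁ − 1/a_t)] = 9811 m/s.
At r₂: circular v_c2 = √(μ/r₂) = 3830 m/s; transfer-apogee v_a = √[μ(2/r₂ − 1/a_t)] = 2402 m/s.
Δv₂ = v_c2 − v_a = 1428 m/s.
= 1.428 km/s.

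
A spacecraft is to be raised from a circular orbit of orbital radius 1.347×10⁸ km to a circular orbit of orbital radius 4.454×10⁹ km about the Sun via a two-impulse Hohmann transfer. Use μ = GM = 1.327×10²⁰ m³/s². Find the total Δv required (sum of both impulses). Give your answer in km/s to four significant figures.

Δv_total ≈ 16.48 km/s

r₁ = 1.347×10⁸ km = 1.347×10¹¹ m.
r₂ = 4.454×10⁹ km = 4.454×10¹² m.
Transfer ellipse a_t = (r₁ + r₂)/2 = 2.294×10¹² m.
At r₁: circular v_c1 = √(μ/r₁) = 31390 m/s; transfer-perihelion v_p = √[μ(2/r₁ − 1/a_t)] = 43730 m/s.
Δv₁ = v_p − v_c1 = 12340 m/s.
At r₂: circular v_c2 = √(μ/r₂) = 5458 m/s; transfer-aphelion v_a = √[μ(2/r₂ − 1/a_t)] = 1323 m/s.
Δv₂ = v_c2 − v_a = 4136 m/s.
Total Δv = Δv₁ + Δv₂ = 16480 m/s = 16.48 km/s.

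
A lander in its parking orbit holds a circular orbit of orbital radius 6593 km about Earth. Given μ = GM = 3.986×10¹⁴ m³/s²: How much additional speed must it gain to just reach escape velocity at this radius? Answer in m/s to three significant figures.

r = 6593 km = 6.593×10⁶ m.
Circular speed v_c = √(μ/r) = 7775 m/s.
Escape speed v_esc = √(2μ/r) = √2 × v_c = 11000 m/s.
Δv = v_esc − v_c = 3221 m/s.

Δv ≈ 3220 m/s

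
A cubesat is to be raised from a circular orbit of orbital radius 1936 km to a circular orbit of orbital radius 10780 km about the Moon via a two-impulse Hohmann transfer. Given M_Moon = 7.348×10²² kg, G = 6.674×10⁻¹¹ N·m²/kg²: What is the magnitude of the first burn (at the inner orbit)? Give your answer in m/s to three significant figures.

Δv ≈ 481 m/s

μ = GM = 6.674×10⁻¹¹ × 7.348×10²² = 4.904×10¹² m³/s².
r₁ = 1936 km = 1.936×10⁶ m.
r₂ = 10780 km = 1.078×10⁷ m.
Transfer ellipse a_t = (r₁ + r₂)/2 = 6.358×10⁶ m.
At r₁: circular v_c1 = √(μ/r₁) = 1592 m/s; transfer-perilune v_p = √[μ(2/r₁ − 1/a_t)] = 2072 m/s.
Δv₁ = v_p − v_c1 = 480.8 m/s.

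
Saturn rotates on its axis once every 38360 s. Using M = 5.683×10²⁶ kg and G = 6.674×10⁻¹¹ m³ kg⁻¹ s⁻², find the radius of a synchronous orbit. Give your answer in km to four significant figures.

r_sync ≈ 1.122×10⁵ km

μ = GM = 6.674×10⁻¹¹ × 5.683×10²⁶ = 3.793×10¹⁶ m³/s².
A synchronous orbit has period T, so by Kepler's third law a = (μT²/4π²)^(1/3).
μT²/4π² = 3.793×10¹⁶ × (3.836×10⁴)² / 39.48 = 1.414×10²⁴ m³.
a = 1.122×10⁸ m = 1.1223×10⁵ km.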